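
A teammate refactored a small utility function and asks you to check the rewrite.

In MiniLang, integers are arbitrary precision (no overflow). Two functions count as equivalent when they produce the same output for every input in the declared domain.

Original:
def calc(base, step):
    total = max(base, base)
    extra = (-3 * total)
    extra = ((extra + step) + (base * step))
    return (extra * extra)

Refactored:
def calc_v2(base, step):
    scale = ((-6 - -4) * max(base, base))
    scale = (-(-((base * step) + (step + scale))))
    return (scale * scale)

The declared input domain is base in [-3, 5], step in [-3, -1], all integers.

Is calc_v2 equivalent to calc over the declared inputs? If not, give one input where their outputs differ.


There is a counterexample at base=-3, step=-3: 225 on one side, 144 on the other.
calc: total becomes -3; next extra becomes 9; next extra becomes 15; next final value 225
calc_v2: scale becomes 6; next scale becomes 12; next final value 144
verdict: not equivalent; witness: base=-3, step=-3


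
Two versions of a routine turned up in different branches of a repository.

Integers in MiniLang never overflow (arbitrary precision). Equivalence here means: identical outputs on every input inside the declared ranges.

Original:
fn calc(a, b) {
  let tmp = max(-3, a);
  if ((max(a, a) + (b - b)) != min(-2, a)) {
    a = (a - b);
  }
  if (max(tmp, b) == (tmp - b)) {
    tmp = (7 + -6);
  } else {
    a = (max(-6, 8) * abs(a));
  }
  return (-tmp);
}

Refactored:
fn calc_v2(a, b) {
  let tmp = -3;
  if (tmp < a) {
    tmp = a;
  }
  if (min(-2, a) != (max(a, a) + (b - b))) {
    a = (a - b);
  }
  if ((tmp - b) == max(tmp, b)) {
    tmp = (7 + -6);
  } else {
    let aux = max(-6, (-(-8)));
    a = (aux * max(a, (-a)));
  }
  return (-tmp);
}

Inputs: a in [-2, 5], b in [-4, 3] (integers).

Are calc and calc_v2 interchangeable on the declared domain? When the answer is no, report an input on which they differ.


Although statement counts differ; also comparison usage differs; also min/max/abs usage differs; also branching structure differs; also local variable names differ, 64/64 inputs agree.
verdict: equivalent


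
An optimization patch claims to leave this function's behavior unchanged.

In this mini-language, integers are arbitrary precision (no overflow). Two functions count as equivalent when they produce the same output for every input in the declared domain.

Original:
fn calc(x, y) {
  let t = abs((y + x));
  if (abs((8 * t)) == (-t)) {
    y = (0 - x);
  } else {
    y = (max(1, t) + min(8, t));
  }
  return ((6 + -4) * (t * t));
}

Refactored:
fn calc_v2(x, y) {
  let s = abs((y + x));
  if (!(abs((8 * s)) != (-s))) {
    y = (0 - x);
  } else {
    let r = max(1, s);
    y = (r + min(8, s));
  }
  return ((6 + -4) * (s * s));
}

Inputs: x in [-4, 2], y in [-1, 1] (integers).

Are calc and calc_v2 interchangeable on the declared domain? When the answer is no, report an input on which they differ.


The two versions differ — the changes include local variable names differ; comparison usage differs; boolean connective usage differs; statement counts differ.
Spot check at x=0, y=-1 — calc: t = 1; (abs((8 * t)) == (-t)) -> false; y = 2; return 2. calc_v2: s = 1; (!(abs((8 * s)) != (-s))) -> false; r = 1; y = 2; return 2. Both give 2.
Across all 21 domain points the two functions coincide.
verdict: equivalent


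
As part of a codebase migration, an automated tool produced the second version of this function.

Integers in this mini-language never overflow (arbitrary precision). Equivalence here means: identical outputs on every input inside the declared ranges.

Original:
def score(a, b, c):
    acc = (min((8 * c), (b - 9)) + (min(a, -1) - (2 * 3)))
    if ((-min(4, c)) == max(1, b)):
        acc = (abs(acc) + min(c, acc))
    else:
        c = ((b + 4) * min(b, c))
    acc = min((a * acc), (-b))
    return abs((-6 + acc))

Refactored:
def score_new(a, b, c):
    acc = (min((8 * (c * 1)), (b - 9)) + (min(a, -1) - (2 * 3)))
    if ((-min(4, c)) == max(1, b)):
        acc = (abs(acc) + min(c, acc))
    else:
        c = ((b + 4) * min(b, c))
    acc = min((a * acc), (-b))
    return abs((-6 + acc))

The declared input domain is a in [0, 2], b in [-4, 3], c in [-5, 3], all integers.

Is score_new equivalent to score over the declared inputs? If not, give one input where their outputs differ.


Side by side, the visible changes include: arithmetic usage differs, and constant usage differs.
As a probe, take a=1, b=-4, c=-4: score runs acc = -39; ((-min(4, c)) == max(1, b)) -> false; c = 0; acc = -39; return 45; score_new runs acc = -39; ((-min(4, c)) == max(1, b)) -> false; c = 0; acc = -39; return 45; both end at 45.
Across all 216 domain points the two functions coincide.
verdict: equivalent


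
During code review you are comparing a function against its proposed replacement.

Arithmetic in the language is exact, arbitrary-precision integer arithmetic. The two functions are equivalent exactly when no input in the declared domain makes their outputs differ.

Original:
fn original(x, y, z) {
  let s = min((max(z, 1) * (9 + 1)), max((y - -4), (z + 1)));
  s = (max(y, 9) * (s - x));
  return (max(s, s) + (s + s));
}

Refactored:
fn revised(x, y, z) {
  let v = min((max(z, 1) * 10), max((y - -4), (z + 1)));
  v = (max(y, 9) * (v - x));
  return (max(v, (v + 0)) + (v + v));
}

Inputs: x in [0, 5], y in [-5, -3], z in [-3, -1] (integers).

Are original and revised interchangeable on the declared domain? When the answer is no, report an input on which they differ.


Equivalent — the differences include constant usage differs; also local variable names differ, yet no declared input distinguishes the two.
One worked example (x=3, y=-5, z=-2) — original: s = -1; s = -36; return -108; revised: v = -1; v = -36; return -108; agreement on -108.
Across all 54 domain points the two functions coincide.
verdict: equivalent


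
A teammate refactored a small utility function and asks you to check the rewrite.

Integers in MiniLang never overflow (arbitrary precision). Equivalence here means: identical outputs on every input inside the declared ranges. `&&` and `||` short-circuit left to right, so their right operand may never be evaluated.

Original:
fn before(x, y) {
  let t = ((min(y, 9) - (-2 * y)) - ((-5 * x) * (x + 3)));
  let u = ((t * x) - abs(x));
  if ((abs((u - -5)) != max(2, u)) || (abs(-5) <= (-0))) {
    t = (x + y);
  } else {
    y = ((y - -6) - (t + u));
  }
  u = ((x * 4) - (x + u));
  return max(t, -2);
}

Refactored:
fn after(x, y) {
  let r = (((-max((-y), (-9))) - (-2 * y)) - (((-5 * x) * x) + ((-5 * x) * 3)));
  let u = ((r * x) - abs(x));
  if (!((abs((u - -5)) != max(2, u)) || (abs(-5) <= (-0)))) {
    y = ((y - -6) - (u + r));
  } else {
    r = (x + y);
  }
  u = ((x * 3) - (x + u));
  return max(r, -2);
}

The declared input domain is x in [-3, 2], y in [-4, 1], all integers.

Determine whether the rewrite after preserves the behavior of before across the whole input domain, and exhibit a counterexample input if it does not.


The one real change (`4` became `3`) has no effect anywhere in the declared ranges.
Spot check at x=0, y=-3 — before: t=-9, then u=0, then ((abs((u - -5)) != max(2, u)) || (abs(-5) <= (-0))) is true, then t=-3, then u=0, then returns -2. after: r=-9, then u=0, then (!((abs((u - -5)) != max(2, u)) || (abs(-5) <= (-0)))) is false, then r=-3, then u=0, then returns -2. Both give -2.
Checked all 36 inputs in the declared domain: the outputs agree on every one.
verdict: equivalent


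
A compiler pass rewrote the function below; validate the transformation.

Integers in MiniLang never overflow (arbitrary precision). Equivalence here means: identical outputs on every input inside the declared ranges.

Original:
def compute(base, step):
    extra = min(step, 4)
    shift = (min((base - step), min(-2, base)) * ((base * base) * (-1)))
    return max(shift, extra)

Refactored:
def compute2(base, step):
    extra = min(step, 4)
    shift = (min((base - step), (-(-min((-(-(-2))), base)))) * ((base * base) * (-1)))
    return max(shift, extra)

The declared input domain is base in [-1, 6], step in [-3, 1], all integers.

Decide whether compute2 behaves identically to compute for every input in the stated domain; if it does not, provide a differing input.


Equivalent — the differences include same computation, different form, yet no declared input distinguishes the two.
As a probe, take base=2, step=-3: compute runs extra becomes -3; next shift becomes 8; next final value 8; compute2 runs extra becomes -3; next shift becomes 8; next final value 8; both end at 8.
Sweeping the whole domain (40 inputs) finds no disagreement.
verdict: equivalent


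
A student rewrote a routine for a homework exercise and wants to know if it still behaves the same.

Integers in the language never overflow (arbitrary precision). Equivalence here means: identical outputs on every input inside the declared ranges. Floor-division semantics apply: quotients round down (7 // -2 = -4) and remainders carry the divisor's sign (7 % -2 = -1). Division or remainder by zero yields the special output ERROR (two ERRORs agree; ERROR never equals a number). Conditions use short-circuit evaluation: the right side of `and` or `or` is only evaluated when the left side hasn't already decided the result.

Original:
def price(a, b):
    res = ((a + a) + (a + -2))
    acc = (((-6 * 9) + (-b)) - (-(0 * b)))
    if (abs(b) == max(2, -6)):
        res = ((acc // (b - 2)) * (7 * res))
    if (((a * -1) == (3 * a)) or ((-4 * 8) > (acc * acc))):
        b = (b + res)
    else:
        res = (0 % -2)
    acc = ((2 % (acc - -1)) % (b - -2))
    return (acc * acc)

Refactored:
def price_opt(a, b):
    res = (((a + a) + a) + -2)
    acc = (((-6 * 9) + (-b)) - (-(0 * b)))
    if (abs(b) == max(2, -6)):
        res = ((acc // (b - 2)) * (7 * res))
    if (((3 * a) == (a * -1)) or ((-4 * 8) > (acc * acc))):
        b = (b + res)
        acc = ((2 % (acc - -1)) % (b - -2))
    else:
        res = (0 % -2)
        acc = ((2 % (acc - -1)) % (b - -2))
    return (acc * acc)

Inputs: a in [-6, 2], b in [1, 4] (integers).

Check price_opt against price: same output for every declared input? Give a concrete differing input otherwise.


Changes here: constant usage differs; and arithmetic usage differs; and statement counts differ; the full 36-point sweep finds no disagreement.
verdict: equivalent


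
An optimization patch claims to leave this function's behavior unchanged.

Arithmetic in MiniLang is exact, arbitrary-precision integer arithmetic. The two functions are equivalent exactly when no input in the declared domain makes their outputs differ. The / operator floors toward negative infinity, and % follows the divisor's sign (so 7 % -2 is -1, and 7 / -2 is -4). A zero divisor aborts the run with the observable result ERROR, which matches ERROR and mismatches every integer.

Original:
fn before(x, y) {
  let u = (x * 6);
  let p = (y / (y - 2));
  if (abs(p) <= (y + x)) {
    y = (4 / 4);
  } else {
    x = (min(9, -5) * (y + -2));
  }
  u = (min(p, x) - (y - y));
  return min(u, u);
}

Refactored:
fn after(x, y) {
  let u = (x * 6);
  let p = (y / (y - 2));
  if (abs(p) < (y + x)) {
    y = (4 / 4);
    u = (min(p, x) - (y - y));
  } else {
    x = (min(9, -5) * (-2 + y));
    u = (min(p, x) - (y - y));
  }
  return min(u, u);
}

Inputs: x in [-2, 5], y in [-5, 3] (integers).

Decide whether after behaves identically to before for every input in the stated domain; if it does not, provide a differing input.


These are not equivalent — on x=0, y=3 the outputs split (0 vs -5).
before: u := 0 | p := 3 | (abs(p) <= (y + x)): true | y := 1 | u := 0 | result 0
after: u := 0 | p := 3 | (abs(p) < (y + x)): false | x := -5 | u := -5 | result -5
verdict: not equivalent; witness: x=0, y=3


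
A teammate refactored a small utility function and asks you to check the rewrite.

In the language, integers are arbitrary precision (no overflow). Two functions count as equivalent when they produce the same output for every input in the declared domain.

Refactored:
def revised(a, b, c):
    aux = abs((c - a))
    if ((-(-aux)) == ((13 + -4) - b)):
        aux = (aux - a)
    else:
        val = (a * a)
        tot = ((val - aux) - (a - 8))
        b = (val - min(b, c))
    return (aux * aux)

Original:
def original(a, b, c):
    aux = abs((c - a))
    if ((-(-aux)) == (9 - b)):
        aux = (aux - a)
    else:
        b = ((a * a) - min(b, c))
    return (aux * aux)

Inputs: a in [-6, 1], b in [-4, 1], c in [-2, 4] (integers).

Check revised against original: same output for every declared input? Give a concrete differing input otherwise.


Although constant usage differs, and arithmetic usage differs, and local variable names differ, and statement counts differ, 336/336 inputs agree.
verdict: equivalent


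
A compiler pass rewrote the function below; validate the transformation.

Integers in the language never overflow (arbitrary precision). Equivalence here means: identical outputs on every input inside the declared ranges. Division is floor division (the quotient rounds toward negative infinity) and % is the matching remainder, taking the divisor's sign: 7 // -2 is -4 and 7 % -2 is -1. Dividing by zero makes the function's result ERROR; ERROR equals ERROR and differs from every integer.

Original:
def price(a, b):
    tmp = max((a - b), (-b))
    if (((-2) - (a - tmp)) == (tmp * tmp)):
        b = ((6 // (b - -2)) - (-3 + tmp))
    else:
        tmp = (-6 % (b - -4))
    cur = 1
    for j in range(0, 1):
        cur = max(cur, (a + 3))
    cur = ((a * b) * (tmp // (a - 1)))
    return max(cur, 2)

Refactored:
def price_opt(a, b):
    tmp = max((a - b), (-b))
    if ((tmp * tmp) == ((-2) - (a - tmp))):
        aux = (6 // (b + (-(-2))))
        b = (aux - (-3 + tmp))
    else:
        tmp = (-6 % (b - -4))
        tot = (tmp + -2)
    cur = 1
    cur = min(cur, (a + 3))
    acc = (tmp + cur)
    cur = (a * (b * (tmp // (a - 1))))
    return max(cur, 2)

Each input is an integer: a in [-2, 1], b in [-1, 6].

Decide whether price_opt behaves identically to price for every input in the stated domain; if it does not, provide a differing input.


Equivalent. Although `max(cur, (a + 3))` became `min(cur, (a + 3))`, no input in the stated domain can expose it.
Across all 32 domain points the two functions coincide.
Spot check at a=1, b=3 — price: tmp=-2, then (((-2) - (a - tmp)) == (tmp * tmp)) is false, then tmp=1, then cur=1, then (j=0), then cur=4, then a zero divisor aborts: ERROR. price_opt: tmp=-2, then ((tmp * tmp) == ((-2) - (a - tmp))) is false, then tmp=1, then tot=-1, then cur=1, then cur=1, then acc=2, then a zero divisor aborts: ERROR. Both give ERROR.
verdict: equivalent


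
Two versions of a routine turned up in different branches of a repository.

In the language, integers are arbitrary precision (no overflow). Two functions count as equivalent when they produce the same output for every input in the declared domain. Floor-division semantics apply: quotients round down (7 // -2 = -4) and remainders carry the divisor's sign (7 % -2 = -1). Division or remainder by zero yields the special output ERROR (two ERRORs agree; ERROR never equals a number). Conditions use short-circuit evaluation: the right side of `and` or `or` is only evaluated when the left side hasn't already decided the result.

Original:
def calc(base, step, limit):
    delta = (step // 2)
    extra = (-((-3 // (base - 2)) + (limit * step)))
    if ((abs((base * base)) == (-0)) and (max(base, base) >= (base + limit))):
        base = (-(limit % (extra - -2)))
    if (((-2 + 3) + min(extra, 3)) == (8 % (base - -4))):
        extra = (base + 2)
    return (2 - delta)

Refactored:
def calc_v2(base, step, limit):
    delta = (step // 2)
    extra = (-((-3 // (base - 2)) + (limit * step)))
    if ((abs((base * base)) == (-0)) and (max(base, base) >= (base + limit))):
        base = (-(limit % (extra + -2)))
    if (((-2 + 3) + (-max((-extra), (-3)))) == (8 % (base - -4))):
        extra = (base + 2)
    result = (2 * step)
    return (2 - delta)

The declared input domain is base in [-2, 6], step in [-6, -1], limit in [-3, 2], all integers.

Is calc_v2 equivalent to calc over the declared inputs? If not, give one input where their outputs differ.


The rewrite breaks on base=0, step=-1, limit=-1, where the results are ERROR and 3.
calc: delta=-1, then extra=-2, then ((abs((base * base)) == (-0)) and (max(base, base) >= (base + limit))) is true, then a zero divisor aborts: ERROR
calc_v2: delta=-1, then extra=-2, then ((abs((base * base)) == (-0)) and (max(base, base) >= (base + limit))) is true, then base=1, then (((-2 + 3) + (-max((-extra), (-3)))) == (8 % (base - -4))) is false, then result=-2, then returns 3
verdict: not equivalent; witness: base=0, step=-1, limit=-1


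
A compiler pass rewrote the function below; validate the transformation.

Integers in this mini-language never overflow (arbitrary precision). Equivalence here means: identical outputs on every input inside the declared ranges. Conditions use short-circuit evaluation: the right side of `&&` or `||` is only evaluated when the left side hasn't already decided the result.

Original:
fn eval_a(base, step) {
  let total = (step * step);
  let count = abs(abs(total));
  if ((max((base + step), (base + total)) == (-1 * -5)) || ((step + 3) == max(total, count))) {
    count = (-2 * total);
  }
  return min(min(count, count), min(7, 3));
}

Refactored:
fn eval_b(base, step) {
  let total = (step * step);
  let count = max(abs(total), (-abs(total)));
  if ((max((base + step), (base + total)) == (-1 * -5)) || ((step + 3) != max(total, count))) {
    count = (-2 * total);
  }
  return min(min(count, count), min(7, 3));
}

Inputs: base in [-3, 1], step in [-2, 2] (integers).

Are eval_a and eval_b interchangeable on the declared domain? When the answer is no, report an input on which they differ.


These are not equivalent — on base=-3, step=-2 the outputs split (3 vs -8).
eval_a: total := 4 | count := 4 | ((max((base + step), (base + total)) == (-1 * -5)) || ((step + 3) == max(total, count))): false | result 3
eval_b: total := 4 | count := 4 | ((max((base + step), (base + total)) == (-1 * -5)) || ((step + 3) != max(total, count))): true | count := -8 | result -8
verdict: not equivalent; witness: base=-3, step=-2


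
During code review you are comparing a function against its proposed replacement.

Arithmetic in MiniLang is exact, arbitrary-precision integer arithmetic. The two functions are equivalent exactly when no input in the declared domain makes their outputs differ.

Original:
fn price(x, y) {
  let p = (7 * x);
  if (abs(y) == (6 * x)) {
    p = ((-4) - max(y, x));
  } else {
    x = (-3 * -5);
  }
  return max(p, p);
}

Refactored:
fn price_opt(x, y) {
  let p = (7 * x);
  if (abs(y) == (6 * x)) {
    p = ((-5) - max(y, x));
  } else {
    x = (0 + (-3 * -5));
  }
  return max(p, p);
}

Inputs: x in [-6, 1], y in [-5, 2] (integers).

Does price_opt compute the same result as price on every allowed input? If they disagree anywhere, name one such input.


There is a counterexample at x=0, y=0: -4 on one side, -5 on the other.
price: p = 0; (abs(y) == (6 * x)) -> true; p = -4; return -4
price_opt: p = 0; (abs(y) == (6 * x)) -> true; p = -5; return -5
verdict: not equivalent; witness: x=0, y=0


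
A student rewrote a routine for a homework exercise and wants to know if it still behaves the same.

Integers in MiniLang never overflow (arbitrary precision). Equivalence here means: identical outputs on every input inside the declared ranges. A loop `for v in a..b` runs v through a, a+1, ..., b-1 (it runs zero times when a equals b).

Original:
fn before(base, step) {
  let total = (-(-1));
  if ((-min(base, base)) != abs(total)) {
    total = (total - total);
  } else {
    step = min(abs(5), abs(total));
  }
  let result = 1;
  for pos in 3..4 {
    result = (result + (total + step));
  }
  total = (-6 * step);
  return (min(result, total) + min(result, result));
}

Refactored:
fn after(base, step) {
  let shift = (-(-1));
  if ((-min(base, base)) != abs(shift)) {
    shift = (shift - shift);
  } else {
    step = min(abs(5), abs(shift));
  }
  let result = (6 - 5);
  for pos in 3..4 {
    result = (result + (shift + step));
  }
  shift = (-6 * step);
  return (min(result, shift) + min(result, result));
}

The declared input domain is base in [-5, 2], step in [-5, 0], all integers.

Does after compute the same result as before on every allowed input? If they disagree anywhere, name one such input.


Comparing the listings, the differences include: constant usage differs, plus local variable names differ, plus arithmetic usage differs.
Tracing base=-4, step=-5: before: total := 1 | ((-min(base, base)) != abs(total)): true | total := 0 | result := 1 | iter pos=3: | result := -4 | total := 30 | result -8 | after: shift := 1 | ((-min(base, base)) != abs(shift)): true | shift := 0 | result := 1 | iter pos=3: | result := -4 | shift := 30 | result -8 — matching result -8.
An exhaustive pass over the 48 declared inputs shows identical outputs.
verdict: equivalent


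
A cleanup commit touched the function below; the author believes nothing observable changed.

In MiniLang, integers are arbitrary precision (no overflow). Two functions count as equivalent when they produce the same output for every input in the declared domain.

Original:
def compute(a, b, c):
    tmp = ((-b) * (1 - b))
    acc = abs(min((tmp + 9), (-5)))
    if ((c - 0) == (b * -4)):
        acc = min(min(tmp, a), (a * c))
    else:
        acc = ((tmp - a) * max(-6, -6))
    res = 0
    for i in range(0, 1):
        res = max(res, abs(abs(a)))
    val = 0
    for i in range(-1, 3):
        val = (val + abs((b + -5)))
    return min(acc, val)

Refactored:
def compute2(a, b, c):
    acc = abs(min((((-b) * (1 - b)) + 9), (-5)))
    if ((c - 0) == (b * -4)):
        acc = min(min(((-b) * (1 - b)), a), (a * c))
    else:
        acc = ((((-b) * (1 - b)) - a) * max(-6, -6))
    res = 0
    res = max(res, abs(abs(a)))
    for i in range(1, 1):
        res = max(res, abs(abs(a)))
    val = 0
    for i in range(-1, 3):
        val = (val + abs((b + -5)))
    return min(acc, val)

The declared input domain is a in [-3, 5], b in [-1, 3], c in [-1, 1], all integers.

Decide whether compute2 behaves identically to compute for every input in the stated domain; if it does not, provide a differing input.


Changes here: constant usage differs, plus loop structure differs, plus arithmetic usage differs, plus local variable names differ, plus min/max/abs usage differs; the full 135-point sweep finds no disagreement.
verdict: equivalent


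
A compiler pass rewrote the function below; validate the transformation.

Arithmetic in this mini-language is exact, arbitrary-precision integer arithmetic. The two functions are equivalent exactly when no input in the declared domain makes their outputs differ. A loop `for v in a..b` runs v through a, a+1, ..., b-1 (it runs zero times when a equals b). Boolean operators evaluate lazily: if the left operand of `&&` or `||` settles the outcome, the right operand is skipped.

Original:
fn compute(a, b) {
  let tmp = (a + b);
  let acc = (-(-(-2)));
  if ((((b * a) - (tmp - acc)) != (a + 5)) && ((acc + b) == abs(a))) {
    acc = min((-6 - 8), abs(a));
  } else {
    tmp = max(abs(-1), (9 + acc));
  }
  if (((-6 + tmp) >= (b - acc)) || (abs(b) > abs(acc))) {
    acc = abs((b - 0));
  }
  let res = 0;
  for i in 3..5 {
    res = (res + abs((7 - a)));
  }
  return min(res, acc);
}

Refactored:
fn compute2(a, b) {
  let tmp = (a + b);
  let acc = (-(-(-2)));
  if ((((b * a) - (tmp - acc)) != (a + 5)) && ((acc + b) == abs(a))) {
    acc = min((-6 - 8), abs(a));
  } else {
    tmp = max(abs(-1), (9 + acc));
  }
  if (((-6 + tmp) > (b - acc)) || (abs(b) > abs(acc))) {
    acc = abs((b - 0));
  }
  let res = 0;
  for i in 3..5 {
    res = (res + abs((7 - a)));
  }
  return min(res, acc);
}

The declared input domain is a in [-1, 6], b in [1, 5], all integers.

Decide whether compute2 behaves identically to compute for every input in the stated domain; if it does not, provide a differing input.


The edit looks behavioral (`((-6 + tmp) >= (b - acc))` became `((-6 + tmp) > (b - acc))`), but over these ranges it never changes the outcome.
Tracing a=3, b=4: compute: tmp=7, then acc=-2, then ((((b * a) - (tmp - acc)) != (a + 5)) && ((acc + b) == abs(a))) is false, then tmp=7, then (((-6 + tmp) >= (b - acc)) || (abs(b) > abs(acc))) is true, then acc=4, then res=0, then (i=3), then res=4, then (i=4), then res=8, then returns 4 | compute2: tmp=7, then acc=-2, then ((((b * a) - (tmp - acc)) != (a + 5)) && ((acc + b) == abs(a))) is false, then tmp=7, then (((-6 + tmp) > (b - acc)) || (abs(b) > abs(acc))) is true, then acc=4, then res=0, then (i=3), then res=4, then (i=4), then res=8, then returns 4 — matching result 4.
Across all 40 domain points the two functions coincide.
verdict: equivalent


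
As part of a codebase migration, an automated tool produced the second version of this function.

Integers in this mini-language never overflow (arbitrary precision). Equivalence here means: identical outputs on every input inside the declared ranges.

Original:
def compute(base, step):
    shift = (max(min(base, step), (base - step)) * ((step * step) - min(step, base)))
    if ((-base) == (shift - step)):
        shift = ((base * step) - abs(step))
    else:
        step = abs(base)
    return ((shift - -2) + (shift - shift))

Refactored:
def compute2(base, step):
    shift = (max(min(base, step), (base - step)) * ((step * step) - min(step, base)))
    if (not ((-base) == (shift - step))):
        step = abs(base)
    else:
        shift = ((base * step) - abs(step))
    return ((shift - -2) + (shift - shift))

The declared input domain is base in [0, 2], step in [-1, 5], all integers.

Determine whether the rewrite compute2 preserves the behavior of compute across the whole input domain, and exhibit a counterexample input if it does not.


The two are interchangeable: boolean connective usage differs, and every declared input agrees.
One worked example (base=1, step=3) — compute: shift=8, then ((-base) == (shift - step)) is false, then step=1, then returns 10; compute2: shift=8, then (not ((-base) == (shift - step))) is true, then step=1, then returns 10; agreement on 10.
Checked all 21 inputs in the declared domain: the outputs agree on every one.
verdict: equivalent


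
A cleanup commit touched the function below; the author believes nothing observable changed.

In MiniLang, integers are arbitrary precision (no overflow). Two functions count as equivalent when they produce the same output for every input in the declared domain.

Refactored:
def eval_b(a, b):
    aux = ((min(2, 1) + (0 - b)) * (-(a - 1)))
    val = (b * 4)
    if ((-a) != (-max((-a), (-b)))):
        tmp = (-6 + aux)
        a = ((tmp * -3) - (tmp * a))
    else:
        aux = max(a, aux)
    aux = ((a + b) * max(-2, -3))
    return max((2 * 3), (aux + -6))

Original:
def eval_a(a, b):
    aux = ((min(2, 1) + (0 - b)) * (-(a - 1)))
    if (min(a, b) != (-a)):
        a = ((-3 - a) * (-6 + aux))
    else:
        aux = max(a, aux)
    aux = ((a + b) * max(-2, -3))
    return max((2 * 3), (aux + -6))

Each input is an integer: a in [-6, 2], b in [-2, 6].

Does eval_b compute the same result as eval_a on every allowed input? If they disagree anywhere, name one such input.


Behavior is preserved: although local variable names differ, plus arithmetic usage differs, plus constant usage differs, plus statement counts differ, plus min/max/abs usage differs, the outputs never diverge.
Tracing a=-5, b=1: eval_a: aux := 0 | (min(a, b) != (-a)): true | a := -12 | aux := 22 | result 16 | eval_b: aux := 0 | val := 4 | ((-a) != (-max((-a), (-b)))): true | tmp := -6 | a := -12 | aux := 22 | result 16 — matching result 16.
Checked all 81 inputs in the declared domain: the outputs agree on every one.
verdict: equivalent


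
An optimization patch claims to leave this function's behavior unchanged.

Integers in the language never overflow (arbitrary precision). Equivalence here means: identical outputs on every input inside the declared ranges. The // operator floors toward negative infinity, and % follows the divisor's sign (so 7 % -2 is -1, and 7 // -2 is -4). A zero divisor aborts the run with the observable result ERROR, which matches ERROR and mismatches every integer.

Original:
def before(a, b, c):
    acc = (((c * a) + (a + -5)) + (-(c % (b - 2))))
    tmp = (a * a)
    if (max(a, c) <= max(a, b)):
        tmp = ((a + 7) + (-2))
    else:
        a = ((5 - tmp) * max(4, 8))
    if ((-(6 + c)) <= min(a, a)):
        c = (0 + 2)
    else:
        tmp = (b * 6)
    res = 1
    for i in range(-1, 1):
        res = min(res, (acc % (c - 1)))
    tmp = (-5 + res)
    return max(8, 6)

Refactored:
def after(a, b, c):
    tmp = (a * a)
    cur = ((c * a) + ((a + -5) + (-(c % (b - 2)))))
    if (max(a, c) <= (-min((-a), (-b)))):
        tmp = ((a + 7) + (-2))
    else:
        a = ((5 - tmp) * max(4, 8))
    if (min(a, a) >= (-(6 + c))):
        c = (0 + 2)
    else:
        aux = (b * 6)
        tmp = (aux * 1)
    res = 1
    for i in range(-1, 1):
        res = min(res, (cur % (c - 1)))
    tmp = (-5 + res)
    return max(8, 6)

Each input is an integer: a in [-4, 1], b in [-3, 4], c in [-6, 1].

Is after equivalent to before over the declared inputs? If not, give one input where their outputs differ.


Differences: local variable names differ, plus statement counts differ, plus constant usage differs, plus min/max/abs usage differs, plus comparison usage differs, plus arithmetic usage differs — yet all 384 inputs agree.
verdict: equivalent


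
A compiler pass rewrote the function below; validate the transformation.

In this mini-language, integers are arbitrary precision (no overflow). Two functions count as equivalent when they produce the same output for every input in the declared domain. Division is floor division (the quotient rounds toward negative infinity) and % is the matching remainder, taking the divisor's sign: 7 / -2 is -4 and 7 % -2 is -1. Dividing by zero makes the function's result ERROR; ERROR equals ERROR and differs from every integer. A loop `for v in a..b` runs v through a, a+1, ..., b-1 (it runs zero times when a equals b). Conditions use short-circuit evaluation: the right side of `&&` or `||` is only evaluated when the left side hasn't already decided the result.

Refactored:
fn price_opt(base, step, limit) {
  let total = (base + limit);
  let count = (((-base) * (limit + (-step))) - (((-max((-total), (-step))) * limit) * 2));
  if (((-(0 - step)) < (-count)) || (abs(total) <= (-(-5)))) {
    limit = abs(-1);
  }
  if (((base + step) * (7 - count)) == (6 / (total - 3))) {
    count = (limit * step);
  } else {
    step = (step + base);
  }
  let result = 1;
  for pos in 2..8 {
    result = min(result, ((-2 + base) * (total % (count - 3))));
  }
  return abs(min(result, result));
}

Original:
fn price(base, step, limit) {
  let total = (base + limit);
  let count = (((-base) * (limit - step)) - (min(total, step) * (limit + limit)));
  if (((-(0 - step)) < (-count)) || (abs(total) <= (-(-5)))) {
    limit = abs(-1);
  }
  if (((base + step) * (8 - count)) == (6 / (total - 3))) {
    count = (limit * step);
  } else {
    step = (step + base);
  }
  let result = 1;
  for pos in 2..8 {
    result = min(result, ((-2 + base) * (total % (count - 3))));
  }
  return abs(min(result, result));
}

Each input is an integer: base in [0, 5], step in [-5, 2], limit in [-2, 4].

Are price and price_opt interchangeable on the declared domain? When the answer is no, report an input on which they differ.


These are not equivalent — on base=0, step=-3, limit=1 the outputs split (2 vs 1).
price: total=1, then count=6, then (((-(0 - step)) < (-count)) || (abs(total) <= (-(-5)))) is true, then limit=1, then (((base + step) * (8 - count)) == (6 / (total - 3))) is false, then step=-3, then result=1, then (pos=2), then result=-2, then (pos=3), then result=-2, then (pos=4), then result=-2, then (pos=5), then result=-2, then (pos=6), then result=-2, then (pos=7), then result=-2, then returns 2
price_opt: total=1, then count=6, then (((-(0 - step)) < (-count)) || (abs(total) <= (-(-5)))) is true, then limit=1, then (((base + step) * (7 - count)) == (6 / (total - 3))) is true, then count=-3, then result=1, then (pos=2), then result=1, then (pos=3), then result=1, then (pos=4), then result=1, then (pos=5), then result=1, then (pos=6), then result=1, then (pos=7), then result=1, then returns 1
verdict: not equivalent; witness: base=0, step=-3, limit=1


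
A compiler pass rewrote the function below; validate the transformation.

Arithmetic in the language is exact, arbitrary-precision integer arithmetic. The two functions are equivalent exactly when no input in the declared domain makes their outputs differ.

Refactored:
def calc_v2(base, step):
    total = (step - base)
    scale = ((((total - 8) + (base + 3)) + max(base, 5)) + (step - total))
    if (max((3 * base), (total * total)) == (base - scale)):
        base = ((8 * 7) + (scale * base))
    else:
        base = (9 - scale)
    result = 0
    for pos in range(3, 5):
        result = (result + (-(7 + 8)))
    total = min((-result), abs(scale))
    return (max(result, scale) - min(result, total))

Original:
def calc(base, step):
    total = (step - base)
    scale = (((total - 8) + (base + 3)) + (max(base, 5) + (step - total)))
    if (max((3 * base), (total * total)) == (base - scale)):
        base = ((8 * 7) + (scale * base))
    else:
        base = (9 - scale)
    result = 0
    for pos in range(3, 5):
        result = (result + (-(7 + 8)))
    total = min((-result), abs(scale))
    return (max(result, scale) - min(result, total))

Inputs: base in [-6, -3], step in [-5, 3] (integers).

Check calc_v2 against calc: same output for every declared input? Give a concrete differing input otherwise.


Reading the diff, among the changes: same computation, different form.
Spot check at base=-4, step=-5 — calc: total = -1; scale = -9; (max((3 * base), (total * total)) == (base - scale)) -> false; base = 18; result = 0; [pos=3]; result = -15; [pos=4]; result = -30; total = 9; return 21. calc_v2: total = -1; scale = -9; (max((3 * base), (total * total)) == (base - scale)) -> false; base = 18; result = 0; [pos=3]; result = -15; [pos=4]; result = -30; total = 9; return 21. Both give 21.
Checked all 36 inputs in the declared domain: the outputs agree on every one.
verdict: equivalent


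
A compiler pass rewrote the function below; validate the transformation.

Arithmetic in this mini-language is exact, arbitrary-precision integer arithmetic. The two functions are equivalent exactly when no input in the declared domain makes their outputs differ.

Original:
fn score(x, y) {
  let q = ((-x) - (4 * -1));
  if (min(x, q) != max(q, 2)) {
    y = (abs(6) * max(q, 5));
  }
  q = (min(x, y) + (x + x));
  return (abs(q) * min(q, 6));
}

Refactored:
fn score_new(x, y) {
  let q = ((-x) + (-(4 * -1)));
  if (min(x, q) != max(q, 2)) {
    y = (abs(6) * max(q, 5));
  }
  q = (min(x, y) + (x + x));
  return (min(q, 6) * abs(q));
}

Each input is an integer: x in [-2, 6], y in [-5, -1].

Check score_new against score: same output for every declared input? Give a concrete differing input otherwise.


Reading the diff, among the changes: arithmetic usage differs.
Tracing x=1, y=-2: score: q := 3 | (min(x, q) != max(q, 2)): true | y := 30 | q := 3 | result 9 | score_new: q := 3 | (min(x, q) != max(q, 2)): true | y := 30 | q := 3 | result 9 — matching result 9.
Across all 45 domain points the two functions coincide.
verdict: equivalent


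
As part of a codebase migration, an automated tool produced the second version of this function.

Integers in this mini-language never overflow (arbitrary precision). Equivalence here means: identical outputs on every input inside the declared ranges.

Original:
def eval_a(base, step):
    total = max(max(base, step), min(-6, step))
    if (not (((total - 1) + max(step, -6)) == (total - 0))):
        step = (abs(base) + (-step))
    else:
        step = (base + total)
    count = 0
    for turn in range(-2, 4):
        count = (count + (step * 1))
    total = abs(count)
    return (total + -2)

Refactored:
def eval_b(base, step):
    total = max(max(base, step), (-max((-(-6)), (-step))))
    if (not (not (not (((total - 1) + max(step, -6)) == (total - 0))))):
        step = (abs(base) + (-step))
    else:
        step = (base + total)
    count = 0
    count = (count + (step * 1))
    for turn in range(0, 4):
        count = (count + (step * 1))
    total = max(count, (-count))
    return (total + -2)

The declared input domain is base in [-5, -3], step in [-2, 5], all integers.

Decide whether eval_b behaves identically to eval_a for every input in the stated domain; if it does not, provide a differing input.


Try base=-5, step=-2.
eval_a: total := -2 | (not (((total - 1) + max(step, -6)) == (total - 0))): true | step := 7 | count := 0 | iter turn=-2: | count := 7 | iter turn=-1: | count := 14 | iter turn=0: | count := 21 | iter turn=1: | count := 28 | iter turn=2: | count := 35 | iter turn=3: | count := 42 | total := 42 | result 40
eval_b: total := -2 | (not (not (not (((total - 1) + max(step, -6)) == (total - 0))))): true | step := 7 | count := 0 | count := 7 | iter turn=0: | count := 14 | iter turn=1: | count := 21 | iter turn=2: | count := 28 | iter turn=3: | count := 35 | total := 35 | result 33
40 vs 33 — the two versions disagree here.
verdict: not equivalent; witness: base=-5, step=-2


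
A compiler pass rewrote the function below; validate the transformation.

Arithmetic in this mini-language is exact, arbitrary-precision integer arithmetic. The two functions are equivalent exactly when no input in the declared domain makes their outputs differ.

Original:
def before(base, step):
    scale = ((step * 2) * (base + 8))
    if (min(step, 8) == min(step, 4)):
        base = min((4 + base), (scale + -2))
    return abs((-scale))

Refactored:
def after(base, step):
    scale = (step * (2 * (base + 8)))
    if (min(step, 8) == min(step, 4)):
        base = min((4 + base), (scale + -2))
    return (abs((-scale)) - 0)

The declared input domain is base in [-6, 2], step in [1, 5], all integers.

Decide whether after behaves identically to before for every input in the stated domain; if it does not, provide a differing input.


Differences: constant usage differs, and arithmetic usage differs — yet all 45 inputs agree.
verdict: equivalent


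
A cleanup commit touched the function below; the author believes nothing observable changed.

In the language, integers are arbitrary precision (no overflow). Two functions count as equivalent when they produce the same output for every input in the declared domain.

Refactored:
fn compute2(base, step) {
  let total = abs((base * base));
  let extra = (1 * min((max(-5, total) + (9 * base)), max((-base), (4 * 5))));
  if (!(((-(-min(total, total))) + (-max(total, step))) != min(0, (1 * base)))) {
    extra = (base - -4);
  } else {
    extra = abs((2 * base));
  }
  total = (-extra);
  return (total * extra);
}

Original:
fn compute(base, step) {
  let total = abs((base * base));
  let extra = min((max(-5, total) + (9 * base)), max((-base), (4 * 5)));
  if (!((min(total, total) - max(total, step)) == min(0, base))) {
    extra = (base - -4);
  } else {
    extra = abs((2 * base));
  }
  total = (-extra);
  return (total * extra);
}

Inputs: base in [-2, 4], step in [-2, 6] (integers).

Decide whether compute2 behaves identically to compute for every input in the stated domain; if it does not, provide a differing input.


Not equivalent: base=-2, step=-2 separates them (-4 vs -16).
compute: total = 4; extra = -14; (!((min(total, total) - max(total, step)) == min(0, base))) -> true; extra = 2; total = -2; return -4
compute2: total = 4; extra = -14; (!(((-(-min(total, total))) + (-max(total, step))) != min(0, (1 * base)))) -> false; extra = 4; total = -4; return -16
verdict: not equivalent; witness: base=-2, step=-2


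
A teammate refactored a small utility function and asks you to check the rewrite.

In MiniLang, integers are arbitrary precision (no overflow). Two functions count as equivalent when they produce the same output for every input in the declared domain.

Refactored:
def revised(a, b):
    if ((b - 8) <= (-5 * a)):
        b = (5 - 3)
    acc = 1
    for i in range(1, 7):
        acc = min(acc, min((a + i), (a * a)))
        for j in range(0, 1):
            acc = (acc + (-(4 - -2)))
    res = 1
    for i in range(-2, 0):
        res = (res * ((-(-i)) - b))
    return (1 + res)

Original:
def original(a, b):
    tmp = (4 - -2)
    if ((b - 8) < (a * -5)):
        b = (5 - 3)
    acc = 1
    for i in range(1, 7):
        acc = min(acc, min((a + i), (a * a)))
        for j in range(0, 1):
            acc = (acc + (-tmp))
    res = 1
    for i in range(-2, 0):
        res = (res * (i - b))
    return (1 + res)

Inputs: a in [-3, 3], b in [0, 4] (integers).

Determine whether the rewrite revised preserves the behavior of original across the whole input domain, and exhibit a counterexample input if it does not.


a=1, b=3 yields 21 from original but 13 from revised.
verdict: not equivalent; witness: a=1, b=3
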